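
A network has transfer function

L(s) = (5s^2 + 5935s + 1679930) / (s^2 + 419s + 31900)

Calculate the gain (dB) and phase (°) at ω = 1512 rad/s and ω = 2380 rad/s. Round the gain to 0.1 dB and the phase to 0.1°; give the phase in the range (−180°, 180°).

Substitute s = j1512:
Numerator: 5(j1512)^2 + 5935(j1512) + 1679930 = -9750790 + j8973720
Denominator: (j1512)^2 + 419(j1512) + 31900 = -2254244 + j633528
|N| = √(9750790² + 8973720²) ≈ 1.3252e+07, ∠N ≈ 137.38°
|D| = √(2254244² + 633528²) ≈ 2.3416e+06, ∠D ≈ 164.30°
|L| = 1.3252e+07 / 2.3416e+06 ≈ 5.6594
Gain = 20 log₁₀(5.6594) ≈ 15.06 dB
∠L = 137.38° − 164.30° = -26.92°

Substitute s = j2380:
Numerator: 5(j2380)^2 + 5935(j2380) + 1679930 = -26642070 + j14125300
Denominator: (j2380)^2 + 419(j2380) + 31900 = -5632500 + j997220
|N| = √(26642070² + 14125300²) ≈ 3.0155e+07, ∠N ≈ 152.07°
|D| = √(5632500² + 997220²) ≈ 5.7201e+06, ∠D ≈ 169.96°
|L| = 3.0155e+07 / 5.7201e+06 ≈ 5.2718
Gain = 20 log₁₀(5.2718) ≈ 14.44 dB
∠L = 152.07° − 169.96° = -17.89°

ω = 1512: 15.1 dB, -26.9°; ω = 2380: 14.4 dB, -17.9°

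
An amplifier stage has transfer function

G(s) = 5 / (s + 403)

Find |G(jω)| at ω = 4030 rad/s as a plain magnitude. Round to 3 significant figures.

0.00123

Substitute s = j4030:
Numerator: 5 = 5 + j0
Denominator: (j4030) + 403 = 403 + j4030
|N| = √(5² + 0²) ≈ 5, ∠N ≈ 0.00°
|D| = √(403² + 4030²) ≈ 4050.1, ∠D ≈ 84.29°
|G| = 5 / 4050.1 ≈ 0.0012345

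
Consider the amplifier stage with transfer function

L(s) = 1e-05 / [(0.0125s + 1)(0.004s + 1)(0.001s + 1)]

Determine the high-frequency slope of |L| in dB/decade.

Each pole contributes −20 dB/decade at high frequency; each zero contributes +20 dB/decade.
Net: 0 zero(s) − 3 pole(s) → -60 dB/decade.

-60 dB/decade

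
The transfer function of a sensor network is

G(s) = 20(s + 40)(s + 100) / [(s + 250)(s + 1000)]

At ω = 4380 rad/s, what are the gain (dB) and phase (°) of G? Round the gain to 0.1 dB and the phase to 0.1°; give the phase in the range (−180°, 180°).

At s = jω = j4380:
zero (s+40): 40 + j4380 → |·| = √(40²+4380²) = √19186000 ≈ 4380.2, ∠ = arctan(4380/40) ≈ 89.48°
zero (s+100): 100 + j4380 → |·| = √(100²+4380²) = √19194400 ≈ 4381.1, ∠ = arctan(4380/100) ≈ 88.69°
pole (s+250): 250 + j4380 → |·| = √(250²+4380²) = √19246900 ≈ 4387.1, ∠ = arctan(4380/250) ≈ 86.73°
pole (s+1000): 1000 + j4380 → |·| = √(1000²+4380²) = √20184400 ≈ 4492.7, ∠ = arctan(4380/1000) ≈ 77.14°
|G| = 20 · 1.919e+07 / 1.971e+07 ≈ 19.472
Gain = 20 log₁₀(19.472) ≈ 25.79 dB
∠G = 178.17° − 163.87° = 14.30°

25.8 dB, 14.3°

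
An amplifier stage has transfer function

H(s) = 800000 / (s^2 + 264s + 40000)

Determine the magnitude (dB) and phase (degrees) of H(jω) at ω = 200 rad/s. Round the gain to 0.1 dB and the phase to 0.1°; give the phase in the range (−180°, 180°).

At s = jω = j200:
quadratic: (j200)² + 264·j200 + 40000 = 0 + j52800 → |·| ≈ 52800, ∠ ≈ 90.00°
|H| = 800000 / 52800 ≈ 15.152
Gain = 20 log₁₀(15.152) ≈ 23.61 dB
∠H = 0.00° − 90.00° = -90.00°

23.6 dB, -90.0°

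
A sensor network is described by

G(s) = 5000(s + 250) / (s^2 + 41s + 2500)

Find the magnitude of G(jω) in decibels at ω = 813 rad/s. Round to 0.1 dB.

At s = jω = j813:
zero (s+250): 250 + j813 → |·| = √(250²+813²) = √723469 ≈ 850.57, ∠ = arctan(813/250) ≈ 72.91°
quadratic: (j813)² + 41·j813 + 2500 = -658469 + j33333 → |·| ≈ 6.5931e+05, ∠ ≈ 177.10°
|G| = 5000 · 850.57 / 6.5931e+05 ≈ 6.4505
Gain = 20 log₁₀(6.4505) ≈ 16.19 dB

16.2 dB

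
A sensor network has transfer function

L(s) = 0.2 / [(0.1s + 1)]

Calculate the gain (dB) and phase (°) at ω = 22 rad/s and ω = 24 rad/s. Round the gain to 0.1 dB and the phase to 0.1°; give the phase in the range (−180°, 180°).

At ω = 22 rad/s:
pole (1 + j22·0.1) = 1 + j2.2 → |·| ≈ 2.4166, ∠ ≈ 65.56°
|L| = 0.2 · 1 / (2.4166) ≈ 0.082761
Gain = 20 log₁₀(0.082761) ≈ -21.64 dB
∠L = (0°) − (65.56°) = -65.56°

At ω = 24 rad/s:
pole (1 + j24·0.1) = 1 + j2.4 → |·| ≈ 2.6, ∠ ≈ 67.38°
|L| = 0.2 · 1 / (2.6) ≈ 0.076923
Gain = 20 log₁₀(0.076923) ≈ -22.28 dB
∠L = (0°) − (67.38°) = -67.38°

ω = 22: -21.6 dB, -65.6°; ω = 24: -22.3 dB, -67.4°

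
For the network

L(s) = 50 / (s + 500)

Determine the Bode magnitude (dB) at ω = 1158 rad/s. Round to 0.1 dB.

-28.0 dB

Substitute s = j1158:
Numerator: 50 = 50 + j0
Denominator: (j1158) + 500 = 500 + j1158
|N| = √(50² + 0²) ≈ 50, ∠N ≈ 0.00°
|D| = √(500² + 1158²) ≈ 1261.3, ∠D ≈ 66.65°
|L| = 50 / 1261.3 ≈ 0.039642
Gain = 20 log₁₀(0.039642) ≈ -28.04 dB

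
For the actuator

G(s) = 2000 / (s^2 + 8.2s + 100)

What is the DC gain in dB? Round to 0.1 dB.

26.0 dB

G(0) = 2000 / 100 = 20
20 log₁₀(20) ≈ 26.02 dB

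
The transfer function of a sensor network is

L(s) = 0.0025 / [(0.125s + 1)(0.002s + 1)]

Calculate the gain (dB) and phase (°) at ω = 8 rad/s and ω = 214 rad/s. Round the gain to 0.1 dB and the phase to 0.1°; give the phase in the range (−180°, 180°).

ω = 8: -55.1 dB, -45.9°; ω = 214: -81.3 dB, -111.0°

At ω = 8 rad/s:
pole (1 + j8·0.125) = 1 + j1 → |·| ≈ 1.4142, ∠ ≈ 45.00°
pole (1 + j8·0.002) = 1 + j0.016 → |·| ≈ 1.0001, ∠ ≈ 0.92°
|L| = 0.0025 · 1 / (1.4142 · 1.0001) ≈ 0.0017676
Gain = 20 log₁₀(0.0017676) ≈ -55.05 dB
∠L = (0°) − (45.00° + 0.92°) = -45.92°

At ω = 214 rad/s:
pole (1 + j214·0.125) = 1 + j26.75 → |·| ≈ 26.769, ∠ ≈ 87.86°
pole (1 + j214·0.002) = 1 + j0.428 → |·| ≈ 1.0877, ∠ ≈ 23.17°
|L| = 0.0025 · 1 / (26.769 · 1.0877) ≈ 8.5862e-05
Gain = 20 log₁₀(8.5862e-05) ≈ -81.32 dB
∠L = (0°) − (87.86° + 23.17°) = -111.03°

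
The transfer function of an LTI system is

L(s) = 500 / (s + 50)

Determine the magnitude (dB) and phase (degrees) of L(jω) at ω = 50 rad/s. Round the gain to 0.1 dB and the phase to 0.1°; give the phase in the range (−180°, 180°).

17.0 dB, -45.0°

At s = jω = j50:
pole (s+50): 50 + j50 → |·| = √(50²+50²) = √5000 ≈ 70.711, ∠ = arctan(50/50) ≈ 45.00°
|L| = 500 / 70.711 ≈ 7.071
Gain = 20 log₁₀(7.071) ≈ 16.99 dB
∠L = 0.00° − 45.00° = -45.00°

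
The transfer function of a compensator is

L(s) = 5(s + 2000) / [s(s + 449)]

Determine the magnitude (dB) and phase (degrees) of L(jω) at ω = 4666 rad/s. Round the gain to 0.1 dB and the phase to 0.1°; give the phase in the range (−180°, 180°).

-58.7 dB, -107.7°

At s = jω = j4666:
zero (s+2000): 2000 + j4666 → |·| = √(2000²+4666²) = √25771556 ≈ 5076.6, ∠ = arctan(4666/2000) ≈ 66.80°
pole (s+449): 449 + j4666 → |·| = √(449²+4666²) = √21973157 ≈ 4687.6, ∠ = arctan(4666/449) ≈ 84.50°
pole at origin: |s| = 4666, ∠ = 90.00° (in denominator)
|L| = 5 · 5076.6 / 2.1872e+07 ≈ 0.0011605
Gain = 20 log₁₀(0.0011605) ≈ -58.71 dB
∠L = 66.80° − 174.50° = -107.70°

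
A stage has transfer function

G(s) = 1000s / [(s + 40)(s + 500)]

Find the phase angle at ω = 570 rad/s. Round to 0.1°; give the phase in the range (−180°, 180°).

At s = jω = j570:
zero at origin: s = j570 → |·| = 570, ∠ = 90.00°
pole (s+40): 40 + j570 → |·| = √(40²+570²) = √326500 ≈ 571.4, ∠ = arctan(570/40) ≈ 85.99°
pole (s+500): 500 + j570 → |·| = √(500²+570²) = √574900 ≈ 758.22, ∠ = arctan(570/500) ≈ 48.74°
∠G = 90.00° − 134.73° = -44.73°

-44.7°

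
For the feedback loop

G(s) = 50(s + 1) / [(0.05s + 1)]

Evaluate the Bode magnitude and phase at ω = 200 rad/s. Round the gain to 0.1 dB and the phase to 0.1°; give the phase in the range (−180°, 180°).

At ω = 200 rad/s:
zero (1 + j200·1) = 1 + j200 → |·| ≈ 200, ∠ ≈ 89.71°
pole (1 + j200·0.05) = 1 + j10 → |·| ≈ 10.05, ∠ ≈ 84.29°
|G| = 50 · 200 / (10.05) ≈ 995.02
Gain = 20 log₁₀(995.02) ≈ 59.96 dB
∠G = (89.71°) − (84.29°) = 5.42°

60.0 dB, 5.4°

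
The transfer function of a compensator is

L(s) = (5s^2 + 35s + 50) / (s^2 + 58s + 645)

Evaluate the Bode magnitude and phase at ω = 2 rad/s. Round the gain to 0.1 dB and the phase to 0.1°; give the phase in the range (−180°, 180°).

-18.6 dB, 56.5°

Substitute s = j2:
Numerator: 5(j2)^2 + 35(j2) + 50 = 30 + j70
Denominator: (j2)^2 + 58(j2) + 645 = 641 + j116
|N| = √(30² + 70²) ≈ 76.158, ∠N ≈ 66.80°
|D| = √(641² + 116²) ≈ 651.41, ∠D ≈ 10.26°
|L| = 76.158 / 651.41 ≈ 0.11691
Gain = 20 log₁₀(0.11691) ≈ -18.64 dB
∠L = 66.80° − 10.26° = 56.54°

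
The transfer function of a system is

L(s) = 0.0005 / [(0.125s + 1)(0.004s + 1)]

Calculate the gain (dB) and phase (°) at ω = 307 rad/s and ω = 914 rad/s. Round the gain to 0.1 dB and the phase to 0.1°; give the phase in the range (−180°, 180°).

ω = 307: -101.7 dB, -139.4°; ω = 914: -118.8 dB, -164.2°

At ω = 307 rad/s:
pole (1 + j307·0.125) = 1 + j38.375 → |·| ≈ 38.388, ∠ ≈ 88.51°
pole (1 + j307·0.004) = 1 + j1.228 → |·| ≈ 1.5837, ∠ ≈ 50.84°
|L| = 0.0005 · 1 / (38.388 · 1.5837) ≈ 8.2244e-06
Gain = 20 log₁₀(8.2244e-06) ≈ -101.70 dB
∠L = (0°) − (88.51° + 50.84°) = -139.35°

At ω = 914 rad/s:
pole (1 + j914·0.125) = 1 + j114.25 → |·| ≈ 114.25, ∠ ≈ 89.50°
pole (1 + j914·0.004) = 1 + j3.656 → |·| ≈ 3.7903, ∠ ≈ 74.70°
|L| = 0.0005 · 1 / (114.25 · 3.7903) ≈ 1.1546e-06
Gain = 20 log₁₀(1.1546e-06) ≈ -118.75 dB
∠L = (0°) − (89.50° + 74.70°) = -164.20°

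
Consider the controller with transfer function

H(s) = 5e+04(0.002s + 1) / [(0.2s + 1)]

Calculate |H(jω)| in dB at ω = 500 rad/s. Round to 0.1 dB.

At ω = 500 rad/s:
zero (1 + j500·0.002) = 1 + j1 → |·| ≈ 1.4142, ∠ ≈ 45.00°
pole (1 + j500·0.2) = 1 + j100 → |·| ≈ 100, ∠ ≈ 89.43°
|H| = 5e+04 · 1.4142 / (100) ≈ 707.1
Gain = 20 log₁₀(707.1) ≈ 56.99 dB

57.0 dB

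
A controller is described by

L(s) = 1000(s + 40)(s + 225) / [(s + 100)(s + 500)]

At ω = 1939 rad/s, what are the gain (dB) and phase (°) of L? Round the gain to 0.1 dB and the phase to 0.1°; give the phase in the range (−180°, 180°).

At s = jω = j1939:
zero (s+40): 40 + j1939 → |·| = √(40²+1939²) = √3761321 ≈ 1939.4, ∠ = arctan(1939/40) ≈ 88.82°
zero (s+225): 225 + j1939 → |·| = √(225²+1939²) = √3810346 ≈ 1952, ∠ = arctan(1939/225) ≈ 83.38°
pole (s+100): 100 + j1939 → |·| = √(100²+1939²) = √3769721 ≈ 1941.6, ∠ = arctan(1939/100) ≈ 87.05°
pole (s+500): 500 + j1939 → |·| = √(500²+1939²) = √4009721 ≈ 2002.4, ∠ = arctan(1939/500) ≈ 75.54°
|L| = 1000 · 3.7857e+06 / 3.8879e+06 ≈ 973.71
Gain = 20 log₁₀(973.71) ≈ 59.77 dB
∠L = 172.20° − 162.59° = 9.61°

59.8 dB, 9.6°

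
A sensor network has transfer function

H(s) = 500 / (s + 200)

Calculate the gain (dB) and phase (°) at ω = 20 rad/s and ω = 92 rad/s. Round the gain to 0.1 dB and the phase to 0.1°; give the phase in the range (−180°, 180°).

ω = 20: 7.9 dB, -5.7°; ω = 92: 7.1 dB, -24.7°

Substitute s = j20:
Numerator: 500 = 500 + j0
Denominator: (j20) + 200 = 200 + j20
|N| = √(500² + 0²) ≈ 500, ∠N ≈ 0.00°
|D| = √(200² + 20²) ≈ 201, ∠D ≈ 5.71°
|H| = 500 / 201 ≈ 2.4876
Gain = 20 log₁₀(2.4876) ≈ 7.92 dB
∠H = 0.00° − 5.71° = -5.71°

Substitute s = j92:
Numerator: 500 = 500 + j0
Denominator: (j92) + 200 = 200 + j92
|N| = √(500² + 0²) ≈ 500, ∠N ≈ 0.00°
|D| = √(200² + 92²) ≈ 220.15, ∠D ≈ 24.70°
|H| = 500 / 220.15 ≈ 2.2712
Gain = 20 log₁₀(2.2712) ≈ 7.13 dB
∠H = 0.00° − 24.70° = -24.70°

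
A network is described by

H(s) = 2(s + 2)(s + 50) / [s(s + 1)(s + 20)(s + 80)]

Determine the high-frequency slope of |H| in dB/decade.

-40 dB/decade

Each pole contributes −20 dB/decade at high frequency; each zero contributes +20 dB/decade.
Net: 2 zero(s) − 4 pole(s) → -40 dB/decade.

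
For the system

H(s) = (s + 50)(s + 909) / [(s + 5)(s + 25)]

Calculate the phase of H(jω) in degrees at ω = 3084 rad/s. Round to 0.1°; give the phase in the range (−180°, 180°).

At s = jω = j3084:
zero (s+50): 50 + j3084 → |·| = √(50²+3084²) = √9513556 ≈ 3084.4, ∠ = arctan(3084/50) ≈ 89.07°
zero (s+909): 909 + j3084 → |·| = √(909²+3084²) = √10337337 ≈ 3215.2, ∠ = arctan(3084/909) ≈ 73.58°
pole (s+5): 5 + j3084 → |·| = √(5²+3084²) = √9511081 ≈ 3084, ∠ = arctan(3084/5) ≈ 89.91°
pole (s+25): 25 + j3084 → |·| = √(25²+3084²) = √9511681 ≈ 3084.1, ∠ = arctan(3084/25) ≈ 89.54°
∠H = 162.65° − 179.45° = -16.80°

-16.8°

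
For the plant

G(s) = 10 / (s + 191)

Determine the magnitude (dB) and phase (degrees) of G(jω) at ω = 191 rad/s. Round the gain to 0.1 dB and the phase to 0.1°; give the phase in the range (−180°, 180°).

At s = jω = j191:
pole (s+191): 191 + j191 → |·| = √(191²+191²) = √72962 ≈ 270.11, ∠ = arctan(191/191) ≈ 45.00°
|G| = 10 / 270.11 ≈ 0.037022
Gain = 20 log₁₀(0.037022) ≈ -28.63 dB
∠G = 0.00° − 45.00° = -45.00°

-28.6 dB, -45.0°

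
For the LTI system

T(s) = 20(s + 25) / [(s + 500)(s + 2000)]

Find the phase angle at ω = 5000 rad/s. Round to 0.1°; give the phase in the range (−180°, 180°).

At s = jω = j5000:
zero (s+25): 25 + j5000 → |·| = √(25²+5000²) = √25000625 ≈ 5000.1, ∠ = arctan(5000/25) ≈ 89.71°
pole (s+500): 500 + j5000 → |·| = √(500²+5000²) = √25250000 ≈ 5024.9, ∠ = arctan(5000/500) ≈ 84.29°
pole (s+2000): 2000 + j5000 → |·| = √(2000²+5000²) = √29000000 ≈ 5385.2, ∠ = arctan(5000/2000) ≈ 68.20°
∠T = 89.71° − 152.49° = -62.78°

-62.8°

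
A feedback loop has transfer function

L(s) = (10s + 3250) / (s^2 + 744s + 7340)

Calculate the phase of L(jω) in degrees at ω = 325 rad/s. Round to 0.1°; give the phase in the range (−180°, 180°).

-67.1°

Substitute s = j325:
Numerator: 10(j325) + 3250 = 3250 + j3250
Denominator: (j325)^2 + 744(j325) + 7340 = -98285 + j241800
|N| = √(3250² + 3250²) ≈ 4596.2, ∠N ≈ 45.00°
|D| = √(98285² + 241800²) ≈ 2.6101e+05, ∠D ≈ 112.12°
∠L = 45.00° − 112.12° = -67.12°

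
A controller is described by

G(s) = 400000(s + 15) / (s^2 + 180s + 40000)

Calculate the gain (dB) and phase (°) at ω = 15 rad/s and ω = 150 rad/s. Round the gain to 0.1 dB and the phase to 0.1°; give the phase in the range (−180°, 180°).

At s = jω = j15:
zero (s+15): 15 + j15 → |·| = √(15²+15²) = √450 ≈ 21.213, ∠ = arctan(15/15) ≈ 45.00°
quadratic: (j15)² + 180·j15 + 40000 = 39775 + j2700 → |·| ≈ 39867, ∠ ≈ 3.88°
|G| = 400000 · 21.213 / 39867 ≈ 212.84
Gain = 20 log₁₀(212.84) ≈ 46.56 dB
∠G = 45.00° − 3.88° = 41.12°

At s = jω = j150:
zero (s+15): 15 + j150 → |·| = √(15²+150²) = √22725 ≈ 150.75, ∠ = arctan(150/15) ≈ 84.29°
quadratic: (j150)² + 180·j150 + 40000 = 17500 + j27000 → |·| ≈ 32175, ∠ ≈ 57.05°
|G| = 400000 · 150.75 / 32175 ≈ 1874.1
Gain = 20 log₁₀(1874.1) ≈ 65.46 dB
∠G = 84.29° − 57.05° = 27.24°

ω = 15: 46.6 dB, 41.1°; ω = 150: 65.5 dB, 27.2°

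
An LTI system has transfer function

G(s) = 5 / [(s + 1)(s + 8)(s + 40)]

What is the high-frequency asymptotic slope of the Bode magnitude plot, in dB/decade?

Each pole contributes −20 dB/decade at high frequency; each zero contributes +20 dB/decade.
Net: 0 zero(s) − 3 pole(s) → -60 dB/decade.

-60 dB/decade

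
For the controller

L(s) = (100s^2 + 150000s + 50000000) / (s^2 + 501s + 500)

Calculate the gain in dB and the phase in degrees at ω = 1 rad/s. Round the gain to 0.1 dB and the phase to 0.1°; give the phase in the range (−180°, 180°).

Substitute s = j1:
Numerator: 100(j1)^2 + 150000(j1) + 50000000 = 49999900 + j150000
Denominator: (j1)^2 + 501(j1) + 500 = 499 + j501
|N| = √(49999900² + 150000²) ≈ 5e+07, ∠N ≈ 0.17°
|D| = √(499² + 501²) ≈ 707.11, ∠D ≈ 45.11°
|L| = 5e+07 / 707.11 ≈ 70710
Gain = 20 log₁₀(70710) ≈ 96.99 dB
∠L = 0.17° − 45.11° = -44.94°

97.0 dB, -44.9°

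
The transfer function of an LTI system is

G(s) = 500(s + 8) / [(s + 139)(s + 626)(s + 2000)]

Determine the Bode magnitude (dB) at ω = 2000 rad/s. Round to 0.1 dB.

At s = jω = j2000:
zero (s+8): 8 + j2000 → |·| = √(8²+2000²) = √4000064 ≈ 2000, ∠ = arctan(2000/8) ≈ 89.77°
pole (s+139): 139 + j2000 → |·| = √(139²+2000²) = √4019321 ≈ 2004.8, ∠ = arctan(2000/139) ≈ 86.02°
pole (s+626): 626 + j2000 → |·| = √(626²+2000²) = √4391876 ≈ 2095.7, ∠ = arctan(2000/626) ≈ 72.62°
pole (s+2000): 2000 + j2000 → |·| = √(2000²+2000²) = √8000000 ≈ 2828.4, ∠ = arctan(2000/2000) ≈ 45.00°
|G| = 500 · 2000 / 1.1883e+10 ≈ 8.4154e-05
Gain = 20 log₁₀(8.4154e-05) ≈ -81.50 dB

-81.5 dB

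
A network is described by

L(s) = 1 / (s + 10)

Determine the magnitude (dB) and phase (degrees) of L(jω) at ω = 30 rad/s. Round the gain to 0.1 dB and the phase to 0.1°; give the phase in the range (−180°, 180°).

-30.0 dB, -71.6°

Substitute s = j30:
Numerator: 1 = 1 + j0
Denominator: (j30) + 10 = 10 + j30
|N| = √(1² + 0²) ≈ 1, ∠N ≈ 0.00°
|D| = √(10² + 30²) ≈ 31.623, ∠D ≈ 71.57°
|L| = 1 / 31.623 ≈ 0.031623
Gain = 20 log₁₀(0.031623) ≈ -30.00 dB
∠L = 0.00° − 71.57° = -71.57°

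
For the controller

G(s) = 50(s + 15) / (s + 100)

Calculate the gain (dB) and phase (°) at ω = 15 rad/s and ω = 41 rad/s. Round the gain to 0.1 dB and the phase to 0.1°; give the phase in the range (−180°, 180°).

ω = 15: 20.4 dB, 36.5°; ω = 41: 26.1 dB, 47.6°

At s = jω = j15:
zero (s+15): 15 + j15 → |·| = √(15²+15²) = √450 ≈ 21.213, ∠ = arctan(15/15) ≈ 45.00°
pole (s+100): 100 + j15 → |·| = √(100²+15²) = √10225 ≈ 101.12, ∠ = arctan(15/100) ≈ 8.53°
|G| = 50 · 21.213 / 101.12 ≈ 10.489
Gain = 20 log₁₀(10.489) ≈ 20.41 dB
∠G = 45.00° − 8.53° = 36.47°

At s = jω = j41:
zero (s+15): 15 + j41 → |·| = √(15²+41²) = √1906 ≈ 43.658, ∠ = arctan(41/15) ≈ 69.90°
pole (s+100): 100 + j41 → |·| = √(100²+41²) = √11681 ≈ 108.08, ∠ = arctan(41/100) ≈ 22.29°
|G| = 50 · 43.658 / 108.08 ≈ 20.197
Gain = 20 log₁₀(20.197) ≈ 26.11 dB
∠G = 69.90° − 22.29° = 47.61°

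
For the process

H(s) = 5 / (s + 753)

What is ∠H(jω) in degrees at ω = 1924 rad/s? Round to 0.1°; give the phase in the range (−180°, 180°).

At s = jω = j1924:
pole (s+753): 753 + j1924 → |·| = √(753²+1924²) = √4268785 ≈ 2066.1, ∠ = arctan(1924/753) ≈ 68.63°
∠H = 0.00° − 68.63° = -68.63°

-68.6°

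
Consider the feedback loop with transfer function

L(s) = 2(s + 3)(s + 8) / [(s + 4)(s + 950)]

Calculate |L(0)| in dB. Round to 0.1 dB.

L(0) = 2·3·8 / (4·950) ≈ 0.012632
20 log₁₀(0.012632) ≈ -37.97 dB

-38.0 dB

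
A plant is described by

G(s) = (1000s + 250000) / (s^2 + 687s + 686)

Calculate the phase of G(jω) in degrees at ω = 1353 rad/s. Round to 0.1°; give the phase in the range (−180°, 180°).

Substitute s = j1353:
Numerator: 1000(j1353) + 250000 = 250000 + j1353000
Denominator: (j1353)^2 + 687(j1353) + 686 = -1829923 + j929511
|N| = √(250000² + 1353000²) ≈ 1.3759e+06, ∠N ≈ 79.53°
|D| = √(1829923² + 929511²) ≈ 2.0525e+06, ∠D ≈ 153.07°
∠G = 79.53° − 153.07° = -73.54°

-73.5°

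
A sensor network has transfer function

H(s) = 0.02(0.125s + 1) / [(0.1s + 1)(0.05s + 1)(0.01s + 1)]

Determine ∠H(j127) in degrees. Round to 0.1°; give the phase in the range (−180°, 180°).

-131.9°

At ω = 127 rad/s:
zero (1 + j127·0.125) = 1 + j15.875 → |·| ≈ 15.906, ∠ ≈ 86.40°
pole (1 + j127·0.1) = 1 + j12.7 → |·| ≈ 12.739, ∠ ≈ 85.50°
pole (1 + j127·0.05) = 1 + j6.35 → |·| ≈ 6.4283, ∠ ≈ 81.05°
pole (1 + j127·0.01) = 1 + j1.27 → |·| ≈ 1.6164, ∠ ≈ 51.78°
∠H = (86.40°) − (85.50° + 81.05° + 51.78°) = -131.93°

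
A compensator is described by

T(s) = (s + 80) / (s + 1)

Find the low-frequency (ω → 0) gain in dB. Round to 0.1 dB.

38.1 dB

T(0) = 1·80 / (1) = 80
20 log₁₀(80) ≈ 38.06 dB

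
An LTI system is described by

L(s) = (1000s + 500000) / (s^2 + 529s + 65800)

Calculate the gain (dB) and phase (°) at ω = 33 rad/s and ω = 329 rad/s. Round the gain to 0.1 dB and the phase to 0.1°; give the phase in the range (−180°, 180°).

ω = 33: 17.5 dB, -11.3°; ω = 329: 10.5 dB, -70.4°

Substitute s = j33:
Numerator: 1000(j33) + 500000 = 500000 + j33000
Denominator: (j33)^2 + 529(j33) + 65800 = 64711 + j17457
|N| = √(500000² + 33000²) ≈ 5.0109e+05, ∠N ≈ 3.78°
|D| = √(64711² + 17457²) ≈ 67024, ∠D ≈ 15.10°
|L| = 5.0109e+05 / 67024 ≈ 7.4763
Gain = 20 log₁₀(7.4763) ≈ 17.47 dB
∠L = 3.78° − 15.10° = -11.32°

Substitute s = j329:
Numerator: 1000(j329) + 500000 = 500000 + j329000
Denominator: (j329)^2 + 529(j329) + 65800 = -42441 + j174041
|N| = √(500000² + 329000²) ≈ 5.9853e+05, ∠N ≈ 33.34°
|D| = √(42441² + 174041²) ≈ 1.7914e+05, ∠D ≈ 103.70°
|L| = 5.9853e+05 / 1.7914e+05 ≈ 3.3411
Gain = 20 log₁₀(3.3411) ≈ 10.48 dB
∠L = 33.34° − 103.70° = -70.36°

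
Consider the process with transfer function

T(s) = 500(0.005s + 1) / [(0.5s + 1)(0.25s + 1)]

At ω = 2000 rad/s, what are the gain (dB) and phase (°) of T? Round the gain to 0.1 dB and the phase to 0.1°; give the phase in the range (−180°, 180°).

-40.0 dB, -95.5°

At ω = 2000 rad/s:
zero (1 + j2000·0.005) = 1 + j10 → |·| ≈ 10.05, ∠ ≈ 84.29°
pole (1 + j2000·0.5) = 1 + j1000 → |·| ≈ 1000, ∠ ≈ 89.94°
pole (1 + j2000·0.25) = 1 + j500 → |·| ≈ 500, ∠ ≈ 89.89°
|T| = 500 · 10.05 / (1000 · 500) ≈ 0.01005
Gain = 20 log₁₀(0.01005) ≈ -39.96 dB
∠T = (84.29°) − (89.94° + 89.89°) = -95.54°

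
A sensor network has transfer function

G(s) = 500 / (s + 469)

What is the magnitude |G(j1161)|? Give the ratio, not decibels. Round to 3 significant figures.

Substitute s = j1161:
Numerator: 500 = 500 + j0
Denominator: (j1161) + 469 = 469 + j1161
|N| = √(500² + 0²) ≈ 500, ∠N ≈ 0.00°
|D| = √(469² + 1161²) ≈ 1252.2, ∠D ≈ 68.00°
|G| = 500 / 1252.2 ≈ 0.3993

0.399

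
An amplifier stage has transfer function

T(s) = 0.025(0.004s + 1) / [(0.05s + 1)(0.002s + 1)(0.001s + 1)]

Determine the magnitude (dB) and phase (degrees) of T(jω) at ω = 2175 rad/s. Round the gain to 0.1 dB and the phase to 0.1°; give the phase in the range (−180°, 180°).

At ω = 2175 rad/s:
zero (1 + j2175·0.004) = 1 + j8.7 → |·| ≈ 8.7573, ∠ ≈ 83.44°
pole (1 + j2175·0.05) = 1 + j108.75 → |·| ≈ 108.75, ∠ ≈ 89.47°
pole (1 + j2175·0.002) = 1 + j4.35 → |·| ≈ 4.4635, ∠ ≈ 77.05°
pole (1 + j2175·0.001) = 1 + j2.175 → |·| ≈ 2.3939, ∠ ≈ 65.31°
|T| = 0.025 · 8.7573 / (108.75 · 4.4635 · 2.3939) ≈ 0.00018841
Gain = 20 log₁₀(0.00018841) ≈ -74.50 dB
∠T = (83.44°) − (89.47° + 77.05° + 65.31°) = -148.39°

-74.5 dB, -148.4°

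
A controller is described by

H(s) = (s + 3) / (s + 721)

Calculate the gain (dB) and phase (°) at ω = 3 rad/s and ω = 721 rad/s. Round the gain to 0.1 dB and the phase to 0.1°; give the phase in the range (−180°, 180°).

ω = 3: -44.6 dB, 44.8°; ω = 721: -3.0 dB, 44.8°

At s = jω = j3:
zero (s+3): 3 + j3 → |·| = √(3²+3²) = √18 ≈ 4.2426, ∠ = arctan(3/3) ≈ 45.00°
pole (s+721): 721 + j3 → |·| = √(721²+3²) = √519850 ≈ 721.01, ∠ = arctan(3/721) ≈ 0.24°
|H| = 1 · 4.2426 / 721.01 ≈ 0.0058842
Gain = 20 log₁₀(0.0058842) ≈ -44.61 dB
∠H = 45.00° − 0.24° = 44.76°

At s = jω = j721:
zero (s+3): 3 + j721 → |·| = √(3²+721²) = √519850 ≈ 721.01, ∠ = arctan(721/3) ≈ 89.76°
pole (s+721): 721 + j721 → |·| = √(721²+721²) = √1039682 ≈ 1019.6, ∠ = arctan(721/721) ≈ 45.00°
|H| = 1 · 721.01 / 1019.6 ≈ 0.70715
Gain = 20 log₁₀(0.70715) ≈ -3.01 dB
∠H = 89.76° − 45.00° = 44.76°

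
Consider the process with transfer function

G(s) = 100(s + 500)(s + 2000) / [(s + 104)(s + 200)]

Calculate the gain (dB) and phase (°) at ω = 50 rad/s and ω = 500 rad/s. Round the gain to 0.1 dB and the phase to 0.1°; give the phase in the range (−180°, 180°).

ω = 50: 72.5 dB, -32.6°; ω = 500: 54.5 dB, -87.4°

At s = jω = j50:
zero (s+500): 500 + j50 → |·| = √(500²+50²) = √252500 ≈ 502.49, ∠ = arctan(50/500) ≈ 5.71°
zero (s+2000): 2000 + j50 → |·| = √(2000²+50²) = √4002500 ≈ 2000.6, ∠ = arctan(50/2000) ≈ 1.43°
pole (s+104): 104 + j50 → |·| = √(104²+50²) = √13316 ≈ 115.39, ∠ = arctan(50/104) ≈ 25.68°
pole (s+200): 200 + j50 → |·| = √(200²+50²) = √42500 ≈ 206.16, ∠ = arctan(50/200) ≈ 14.04°
|G| = 100 · 1.0053e+06 / 23789 ≈ 4225.9
Gain = 20 log₁₀(4225.9) ≈ 72.52 dB
∠G = 7.14° − 39.72° = -32.58°

At s = jω = j500:
zero (s+500): 500 + j500 → |·| = √(500²+500²) = √500000 ≈ 707.11, ∠ = arctan(500/500) ≈ 45.00°
zero (s+2000): 2000 + j500 → |·| = √(2000²+500²) = √4250000 ≈ 2061.6, ∠ = arctan(500/2000) ≈ 14.04°
pole (s+104): 104 + j500 → |·| = √(104²+500²) = √260816 ≈ 510.7, ∠ = arctan(500/104) ≈ 78.25°
pole (s+200): 200 + j500 → |·| = √(200²+500²) = √290000 ≈ 538.52, ∠ = arctan(500/200) ≈ 68.20°
|G| = 100 · 1.4578e+06 / 2.7502e+05 ≈ 530.07
Gain = 20 log₁₀(530.07) ≈ 54.49 dB
∠G = 59.04° − 146.45° = -87.41°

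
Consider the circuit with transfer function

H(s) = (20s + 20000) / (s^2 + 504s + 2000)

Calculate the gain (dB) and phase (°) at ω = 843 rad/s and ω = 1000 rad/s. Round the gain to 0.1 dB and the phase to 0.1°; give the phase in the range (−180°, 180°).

ω = 843: -30.0 dB, -108.9°; ω = 1000: -31.9 dB, -108.2°

Substitute s = j843:
Numerator: 20(j843) + 20000 = 20000 + j16860
Denominator: (j843)^2 + 504(j843) + 2000 = -708649 + j424872
|N| = √(20000² + 16860²) ≈ 26158, ∠N ≈ 40.13°
|D| = √(708649² + 424872²) ≈ 8.2626e+05, ∠D ≈ 149.06°
|H| = 26158 / 8.2626e+05 ≈ 0.031658
Gain = 20 log₁₀(0.031658) ≈ -29.99 dB
∠H = 40.13° − 149.06° = -108.93°

Substitute s = j1000:
Numerator: 20(j1000) + 20000 = 20000 + j20000
Denominator: (j1000)^2 + 504(j1000) + 2000 = -998000 + j504000
|N| = √(20000² + 20000²) ≈ 28284, ∠N ≈ 45.00°
|D| = √(998000² + 504000²) ≈ 1.118e+06, ∠D ≈ 153.21°
|H| = 28284 / 1.118e+06 ≈ 0.025299
Gain = 20 log₁₀(0.025299) ≈ -31.94 dB
∠H = 45.00° − 153.21° = -108.21°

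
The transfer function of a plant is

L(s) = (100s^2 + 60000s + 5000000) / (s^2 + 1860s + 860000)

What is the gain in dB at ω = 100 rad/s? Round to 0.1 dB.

Substitute s = j100:
Numerator: 100(j100)^2 + 60000(j100) + 5000000 = 4000000 + j6000000
Denominator: (j100)^2 + 1860(j100) + 860000 = 850000 + j186000
|N| = √(4000000² + 6000000²) ≈ 7.2111e+06, ∠N ≈ 56.31°
|D| = √(850000² + 186000²) ≈ 8.7011e+05, ∠D ≈ 12.34°
|L| = 7.2111e+06 / 8.7011e+05 ≈ 8.2876
Gain = 20 log₁₀(8.2876) ≈ 18.37 dB

18.4 dB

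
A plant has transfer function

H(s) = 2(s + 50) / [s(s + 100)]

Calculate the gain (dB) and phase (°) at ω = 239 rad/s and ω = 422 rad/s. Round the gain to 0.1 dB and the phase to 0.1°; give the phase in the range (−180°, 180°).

At s = jω = j239:
zero (s+50): 50 + j239 → |·| = √(50²+239²) = √59621 ≈ 244.17, ∠ = arctan(239/50) ≈ 78.18°
pole (s+100): 100 + j239 → |·| = √(100²+239²) = √67121 ≈ 259.08, ∠ = arctan(239/100) ≈ 67.30°
pole at origin: |s| = 239, ∠ = 90.00° (in denominator)
|H| = 2 · 244.17 / 61920 ≈ 0.0078866
Gain = 20 log₁₀(0.0078866) ≈ -42.06 dB
∠H = 78.18° − 157.30° = -79.12°

At s = jω = j422:
zero (s+50): 50 + j422 → |·| = √(50²+422²) = √180584 ≈ 424.95, ∠ = arctan(422/50) ≈ 83.24°
pole (s+100): 100 + j422 → |·| = √(100²+422²) = √188084 ≈ 433.69, ∠ = arctan(422/100) ≈ 76.67°
pole at origin: |s| = 422, ∠ = 90.00° (in denominator)
|H| = 2 · 424.95 / 1.8302e+05 ≈ 0.0046438
Gain = 20 log₁₀(0.0046438) ≈ -46.66 dB
∠H = 83.24° − 166.67° = -83.43°

ω = 239: -42.1 dB, -79.1°; ω = 422: -46.7 dB, -83.4°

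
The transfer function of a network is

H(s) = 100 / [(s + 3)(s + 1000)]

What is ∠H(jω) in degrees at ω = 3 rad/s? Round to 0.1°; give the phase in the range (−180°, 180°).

-45.2°

At s = jω = j3:
pole (s+3): 3 + j3 → |·| = √(3²+3²) = √18 ≈ 4.2426, ∠ = arctan(3/3) ≈ 45.00°
pole (s+1000): 1000 + j3 → |·| = √(1000²+3²) = √1000009 ≈ 1000, ∠ = arctan(3/1000) ≈ 0.17°
∠H = 0.00° − 45.17° = -45.17°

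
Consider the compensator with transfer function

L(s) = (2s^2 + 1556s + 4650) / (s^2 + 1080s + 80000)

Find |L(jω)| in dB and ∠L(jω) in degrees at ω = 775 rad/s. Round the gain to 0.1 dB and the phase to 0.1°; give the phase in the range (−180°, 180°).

Substitute s = j775:
Numerator: 2(j775)^2 + 1556(j775) + 4650 = -1196600 + j1205900
Denominator: (j775)^2 + 1080(j775) + 80000 = -520625 + j837000
|N| = √(1196600² + 1205900²) ≈ 1.6988e+06, ∠N ≈ 134.78°
|D| = √(520625² + 837000²) ≈ 9.8571e+05, ∠D ≈ 121.88°
|L| = 1.6988e+06 / 9.8571e+05 ≈ 1.7234
Gain = 20 log₁₀(1.7234) ≈ 4.73 dB
∠L = 134.78° − 121.88° = 12.90°

4.7 dB, 12.9°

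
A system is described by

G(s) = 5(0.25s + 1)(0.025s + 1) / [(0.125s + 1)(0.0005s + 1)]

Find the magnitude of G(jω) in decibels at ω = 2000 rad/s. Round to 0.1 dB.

51.0 dB

At ω = 2000 rad/s:
zero (1 + j2000·0.25) = 1 + j500 → |·| ≈ 500, ∠ ≈ 89.89°
zero (1 + j2000·0.025) = 1 + j50 → |·| ≈ 50.01, ∠ ≈ 88.85°
pole (1 + j2000·0.125) = 1 + j250 → |·| ≈ 250, ∠ ≈ 89.77°
pole (1 + j2000·0.0005) = 1 + j1 → |·| ≈ 1.4142, ∠ ≈ 45.00°
|G| = 5 · 500 · 50.01 / (250 · 1.4142) ≈ 353.63
Gain = 20 log₁₀(353.63) ≈ 50.97 dB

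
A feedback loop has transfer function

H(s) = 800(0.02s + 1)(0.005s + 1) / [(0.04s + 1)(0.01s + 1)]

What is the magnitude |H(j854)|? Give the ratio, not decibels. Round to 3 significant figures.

204

At ω = 854 rad/s:
zero (1 + j854·0.02) = 1 + j17.08 → |·| ≈ 17.109, ∠ ≈ 86.65°
zero (1 + j854·0.005) = 1 + j4.27 → |·| ≈ 4.3855, ∠ ≈ 76.82°
pole (1 + j854·0.04) = 1 + j34.16 → |·| ≈ 34.175, ∠ ≈ 88.32°
pole (1 + j854·0.01) = 1 + j8.54 → |·| ≈ 8.5983, ∠ ≈ 83.32°
|H| = 800 · 17.109 · 4.3855 / (34.175 · 8.5983) ≈ 204.27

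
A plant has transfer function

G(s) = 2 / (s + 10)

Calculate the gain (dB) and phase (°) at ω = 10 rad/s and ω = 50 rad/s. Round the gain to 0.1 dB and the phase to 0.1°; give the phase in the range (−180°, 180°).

ω = 10: -17.0 dB, -45.0°; ω = 50: -28.1 dB, -78.7°

At s = jω = j10:
pole (s+10): 10 + j10 → |·| = √(10²+10²) = √200 ≈ 14.142, ∠ = arctan(10/10) ≈ 45.00°
|G| = 2 / 14.142 ≈ 0.14142
Gain = 20 log₁₀(0.14142) ≈ -16.99 dB
∠G = 0.00° − 45.00° = -45.00°

At s = jω = j50:
pole (s+10): 10 + j50 → |·| = √(10²+50²) = √2600 ≈ 50.99, ∠ = arctan(50/10) ≈ 78.69°
|G| = 2 / 50.99 ≈ 0.039223
Gain = 20 log₁₀(0.039223) ≈ -28.13 dB
∠G = 0.00° − 78.69° = -78.69°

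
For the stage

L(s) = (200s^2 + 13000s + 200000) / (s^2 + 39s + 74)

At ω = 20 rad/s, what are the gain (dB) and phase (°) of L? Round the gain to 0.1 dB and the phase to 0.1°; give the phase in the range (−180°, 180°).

50.6 dB, -47.5°

Substitute s = j20:
Numerator: 200(j20)^2 + 13000(j20) + 200000 = 120000 + j260000
Denominator: (j20)^2 + 39(j20) + 74 = -326 + j780
|N| = √(120000² + 260000²) ≈ 2.8636e+05, ∠N ≈ 65.22°
|D| = √(326² + 780²) ≈ 845.39, ∠D ≈ 112.68°
|L| = 2.8636e+05 / 845.39 ≈ 338.73
Gain = 20 log₁₀(338.73) ≈ 50.60 dB
∠L = 65.22° − 112.68° = -47.46°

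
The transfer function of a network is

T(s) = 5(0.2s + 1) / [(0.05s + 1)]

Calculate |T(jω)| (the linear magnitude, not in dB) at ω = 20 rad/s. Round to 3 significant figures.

At ω = 20 rad/s:
zero (1 + j20·0.2) = 1 + j4 → |·| ≈ 4.1231, ∠ ≈ 75.96°
pole (1 + j20·0.05) = 1 + j1 → |·| ≈ 1.4142, ∠ ≈ 45.00°
|T| = 5 · 4.1231 / (1.4142) ≈ 14.577

14.6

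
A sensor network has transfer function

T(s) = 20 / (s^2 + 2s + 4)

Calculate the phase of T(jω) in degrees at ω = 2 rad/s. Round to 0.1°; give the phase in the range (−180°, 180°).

At s = jω = j2:
quadratic: (j2)² + 2·j2 + 4 = 0 + j4 → |·| ≈ 4, ∠ ≈ 90.00°
∠T = 0.00° − 90.00° = -90.00°

-90.0°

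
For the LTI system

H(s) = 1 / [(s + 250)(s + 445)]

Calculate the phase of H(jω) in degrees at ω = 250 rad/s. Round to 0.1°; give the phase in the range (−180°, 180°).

At s = jω = j250:
pole (s+250): 250 + j250 → |·| = √(250²+250²) = √125000 ≈ 353.55, ∠ = arctan(250/250) ≈ 45.00°
pole (s+445): 445 + j250 → |·| = √(445²+250²) = √260525 ≈ 510.42, ∠ = arctan(250/445) ≈ 29.33°
∠H = 0.00° − 74.33° = -74.33°

-74.3°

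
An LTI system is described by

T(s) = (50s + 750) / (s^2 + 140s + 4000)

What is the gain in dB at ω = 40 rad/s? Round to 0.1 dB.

Substitute s = j40:
Numerator: 50(j40) + 750 = 750 + j2000
Denominator: (j40)^2 + 140(j40) + 4000 = 2400 + j5600
|N| = √(750² + 2000²) ≈ 2136, ∠N ≈ 69.44°
|D| = √(2400² + 5600²) ≈ 6092.6, ∠D ≈ 66.80°
|T| = 2136 / 6092.6 ≈ 0.35059
Gain = 20 log₁₀(0.35059) ≈ -9.10 dB

-9.1 dB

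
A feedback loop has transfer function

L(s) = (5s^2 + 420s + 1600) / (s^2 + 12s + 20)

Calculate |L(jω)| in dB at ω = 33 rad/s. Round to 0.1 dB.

Substitute s = j33:
Numerator: 5(j33)^2 + 420(j33) + 1600 = -3845 + j13860
Denominator: (j33)^2 + 12(j33) + 20 = -1069 + j396
|N| = √(3845² + 13860²) ≈ 14383, ∠N ≈ 105.50°
|D| = √(1069² + 396²) ≈ 1140, ∠D ≈ 159.67°
|L| = 14383 / 1140 ≈ 12.617
Gain = 20 log₁₀(12.617) ≈ 22.02 dB

22.0 dB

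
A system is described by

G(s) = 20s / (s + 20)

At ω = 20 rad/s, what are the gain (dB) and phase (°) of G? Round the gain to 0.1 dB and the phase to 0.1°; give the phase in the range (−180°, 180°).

At s = jω = j20:
zero at origin: s = j20 → |·| = 20, ∠ = 90.00°
pole (s+20): 20 + j20 → |·| = √(20²+20²) = √800 ≈ 28.284, ∠ = arctan(20/20) ≈ 45.00°
|G| = 20 · 20 / 28.284 ≈ 14.142
Gain = 20 log₁₀(14.142) ≈ 23.01 dB
∠G = 90.00° − 45.00° = 45.00°

23.0 dB, 45.0°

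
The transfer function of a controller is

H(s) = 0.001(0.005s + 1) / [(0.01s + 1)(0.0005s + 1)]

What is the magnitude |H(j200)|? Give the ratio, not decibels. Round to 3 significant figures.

0.000629

At ω = 200 rad/s:
zero (1 + j200·0.005) = 1 + j1 → |·| ≈ 1.4142, ∠ ≈ 45.00°
pole (1 + j200·0.01) = 1 + j2 → |·| ≈ 2.2361, ∠ ≈ 63.43°
pole (1 + j200·0.0005) = 1 + j0.1 → |·| ≈ 1.005, ∠ ≈ 5.71°
|H| = 0.001 · 1.4142 / (2.2361 · 1.005) ≈ 0.00062929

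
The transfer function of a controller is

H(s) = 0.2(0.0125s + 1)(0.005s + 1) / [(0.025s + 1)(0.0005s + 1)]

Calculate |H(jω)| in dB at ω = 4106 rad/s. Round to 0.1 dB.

-0.9 dB

At ω = 4106 rad/s:
zero (1 + j4106·0.0125) = 1 + j51.325 → |·| ≈ 51.335, ∠ ≈ 88.88°
zero (1 + j4106·0.005) = 1 + j20.53 → |·| ≈ 20.554, ∠ ≈ 87.21°
pole (1 + j4106·0.025) = 1 + j102.65 → |·| ≈ 102.65, ∠ ≈ 89.44°
pole (1 + j4106·0.0005) = 1 + j2.053 → |·| ≈ 2.2836, ∠ ≈ 64.03°
|H| = 0.2 · 51.335 · 20.554 / (102.65 · 2.2836) ≈ 0.90025
Gain = 20 log₁₀(0.90025) ≈ -0.91 dB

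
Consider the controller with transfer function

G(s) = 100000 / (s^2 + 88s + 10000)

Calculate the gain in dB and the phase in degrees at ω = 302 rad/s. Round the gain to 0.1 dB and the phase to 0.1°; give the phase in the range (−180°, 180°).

At s = jω = j302:
quadratic: (j302)² + 88·j302 + 10000 = -81204 + j26576 → |·| ≈ 85442, ∠ ≈ 161.88°
|G| = 100000 / 85442 ≈ 1.1704
Gain = 20 log₁₀(1.1704) ≈ 1.37 dB
∠G = 0.00° − 161.88° = -161.88°

1.4 dB, -161.9°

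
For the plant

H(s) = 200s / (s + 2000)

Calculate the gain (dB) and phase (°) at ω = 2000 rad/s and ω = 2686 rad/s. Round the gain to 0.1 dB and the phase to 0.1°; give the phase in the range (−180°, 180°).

ω = 2000: 43.0 dB, 45.0°; ω = 2686: 44.1 dB, 36.7°

At s = jω = j2000:
zero at origin: s = j2000 → |·| = 2000, ∠ = 90.00°
pole (s+2000): 2000 + j2000 → |·| = √(2000²+2000²) = √8000000 ≈ 2828.4, ∠ = arctan(2000/2000) ≈ 45.00°
|H| = 200 · 2000 / 2828.4 ≈ 141.42
Gain = 20 log₁₀(141.42) ≈ 43.01 dB
∠H = 90.00° − 45.00° = 45.00°

At s = jω = j2686:
zero at origin: s = j2686 → |·| = 2686, ∠ = 90.00°
pole (s+2000): 2000 + j2686 → |·| = √(2000²+2686²) = √11214596 ≈ 3348.8, ∠ = arctan(2686/2000) ≈ 53.33°
|H| = 200 · 2686 / 3348.8 ≈ 160.42
Gain = 20 log₁₀(160.42) ≈ 44.11 dB
∠H = 90.00° − 53.33° = 36.67°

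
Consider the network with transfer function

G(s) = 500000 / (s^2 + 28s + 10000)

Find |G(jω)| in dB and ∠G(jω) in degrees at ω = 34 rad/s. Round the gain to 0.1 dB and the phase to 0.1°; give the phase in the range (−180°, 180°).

At s = jω = j34:
quadratic: (j34)² + 28·j34 + 10000 = 8844 + j952 → |·| ≈ 8895.1, ∠ ≈ 6.14°
|G| = 500000 / 8895.1 ≈ 56.211
Gain = 20 log₁₀(56.211) ≈ 35.00 dB
∠G = 0.00° − 6.14° = -6.14°

35.0 dB, -6.1°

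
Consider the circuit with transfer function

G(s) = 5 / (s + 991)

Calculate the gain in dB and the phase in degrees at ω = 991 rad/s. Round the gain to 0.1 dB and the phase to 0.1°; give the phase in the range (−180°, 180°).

At s = jω = j991:
pole (s+991): 991 + j991 → |·| = √(991²+991²) = √1964162 ≈ 1401.5, ∠ = arctan(991/991) ≈ 45.00°
|G| = 5 / 1401.5 ≈ 0.0035676
Gain = 20 log₁₀(0.0035676) ≈ -48.95 dB
∠G = 0.00° − 45.00° = -45.00°

-49.0 dB, -45.0°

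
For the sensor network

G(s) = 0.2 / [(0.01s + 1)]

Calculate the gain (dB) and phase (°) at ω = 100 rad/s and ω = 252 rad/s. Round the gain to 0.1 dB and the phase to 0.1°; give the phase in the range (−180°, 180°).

At ω = 100 rad/s:
pole (1 + j100·0.01) = 1 + j1 → |·| ≈ 1.4142, ∠ ≈ 45.00°
|G| = 0.2 · 1 / (1.4142) ≈ 0.14142
Gain = 20 log₁₀(0.14142) ≈ -16.99 dB
∠G = (0°) − (45.00°) = -45.00°

At ω = 252 rad/s:
pole (1 + j252·0.01) = 1 + j2.52 → |·| ≈ 2.7112, ∠ ≈ 68.36°
|G| = 0.2 · 1 / (2.7112) ≈ 0.073768
Gain = 20 log₁₀(0.073768) ≈ -22.64 dB
∠G = (0°) − (68.36°) = -68.36°

ω = 100: -17.0 dB, -45.0°; ω = 252: -22.6 dB, -68.4°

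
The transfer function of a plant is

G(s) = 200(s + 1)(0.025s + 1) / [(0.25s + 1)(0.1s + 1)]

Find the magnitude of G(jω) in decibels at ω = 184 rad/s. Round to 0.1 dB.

At ω = 184 rad/s:
zero (1 + j184·1) = 1 + j184 → |·| ≈ 184, ∠ ≈ 89.69°
zero (1 + j184·0.025) = 1 + j4.6 → |·| ≈ 4.7074, ∠ ≈ 77.74°
pole (1 + j184·0.25) = 1 + j46 → |·| ≈ 46.011, ∠ ≈ 88.75°
pole (1 + j184·0.1) = 1 + j18.4 → |·| ≈ 18.427, ∠ ≈ 86.89°
|G| = 200 · 184 · 4.7074 / (46.011 · 18.427) ≈ 204.32
Gain = 20 log₁₀(204.32) ≈ 46.21 dB

46.2 dB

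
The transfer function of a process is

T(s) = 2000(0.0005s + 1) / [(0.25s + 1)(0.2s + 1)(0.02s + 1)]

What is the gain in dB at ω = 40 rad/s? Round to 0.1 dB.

At ω = 40 rad/s:
zero (1 + j40·0.0005) = 1 + j0.02 → |·| ≈ 1.0002, ∠ ≈ 1.15°
pole (1 + j40·0.25) = 1 + j10 → |·| ≈ 10.05, ∠ ≈ 84.29°
pole (1 + j40·0.2) = 1 + j8 → |·| ≈ 8.0623, ∠ ≈ 82.87°
pole (1 + j40·0.02) = 1 + j0.8 → |·| ≈ 1.2806, ∠ ≈ 38.66°
|T| = 2000 · 1.0002 / (10.05 · 8.0623 · 1.2806) ≈ 19.279
Gain = 20 log₁₀(19.279) ≈ 25.70 dB

25.7 dB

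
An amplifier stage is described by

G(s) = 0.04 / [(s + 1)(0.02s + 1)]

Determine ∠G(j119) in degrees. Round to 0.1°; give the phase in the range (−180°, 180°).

At ω = 119 rad/s:
pole (1 + j119·1) = 1 + j119 → |·| ≈ 119, ∠ ≈ 89.52°
pole (1 + j119·0.02) = 1 + j2.38 → |·| ≈ 2.5815, ∠ ≈ 67.21°
∠G = (0°) − (89.52° + 67.21°) = -156.73°

-156.7°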